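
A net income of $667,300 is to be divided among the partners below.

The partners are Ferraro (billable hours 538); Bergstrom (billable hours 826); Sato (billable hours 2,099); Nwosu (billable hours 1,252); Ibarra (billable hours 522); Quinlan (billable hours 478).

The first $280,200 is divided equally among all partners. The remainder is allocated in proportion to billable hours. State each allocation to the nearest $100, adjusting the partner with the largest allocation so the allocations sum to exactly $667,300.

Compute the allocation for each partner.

Ferraro: $83,100; Bergstrom: $102,600; Sato: $188,900; Nwosu: $131,500; Ibarra: $82,100; Quinlan: $79,100

Equal tier: $280,200 ÷ 6 = $46,700 apiece.
Remainder $387,100 by billable hours (total 5,715): Ferraro 36,440.91 → $36,400; Bergstrom 55,948.31 → $55,900; Sato 142,173.74 → $142,200; Nwosu 84,803.01 → $84,800; Ibarra 35,357.17 → $35,400; Quinlan 32,376.87 → $32,400.
Totals: Ferraro $46,700 + $36,400 = $83,100; Bergstrom $46,700 + $55,900 = $102,600; Sato $46,700 + $142,200 = $188,900; Nwosu $46,700 + $84,800 = $131,500; Ibarra $46,700 + $35,400 = $82,100; Quinlan $46,700 + $32,400 = $79,100.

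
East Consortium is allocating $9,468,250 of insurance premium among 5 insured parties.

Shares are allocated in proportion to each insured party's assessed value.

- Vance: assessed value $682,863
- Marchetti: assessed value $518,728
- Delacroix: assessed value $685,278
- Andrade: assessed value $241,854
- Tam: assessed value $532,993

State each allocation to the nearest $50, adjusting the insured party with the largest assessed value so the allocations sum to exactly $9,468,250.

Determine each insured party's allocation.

Sum of assessed value: 2,661,716.
Pro-rata amounts: Vance 682,863/2,661,716 × $9,468,250 = 2,429,078.68; Marchetti 518,728/2,661,716 × $9,468,250 = 1,845,218.04; Delacroix 685,278/2,661,716 × $9,468,250 = 2,437,669.32; Andrade 241,854/2,661,716 × $9,468,250 = 860,322.49; Tam 532,993/2,661,716 × $9,468,250 = 1,895,961.47.
After rounding ($50): Vance $2,429,100; Marchetti $1,845,200; Delacroix $2,437,650; Andrade $860,300; Tam $1,895,950. Sum = $9,468,200.
Difference $9,468,250 − $9,468,200 = +$50 applied to largest assessed value (Delacroix): Delacroix becomes $2,437,700.

Vance: $2,429,100 · Marchetti: $1,845,200 · Delacroix: $2,437,700 · Andrade: $860,300 · Tam: $1,895,950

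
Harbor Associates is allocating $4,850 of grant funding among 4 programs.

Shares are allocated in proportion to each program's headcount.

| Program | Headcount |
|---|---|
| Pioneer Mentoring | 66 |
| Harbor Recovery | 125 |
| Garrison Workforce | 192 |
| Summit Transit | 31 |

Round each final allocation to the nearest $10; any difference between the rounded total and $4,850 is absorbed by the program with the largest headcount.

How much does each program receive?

Headcount total: 414.
Pro-rata amounts: Pioneer Mentoring 66/414 × $4,850 = 773.19; Harbor Recovery 125/414 × $4,850 = 1,464.37; Garrison Workforce 192/414 × $4,850 = 2,249.28; Summit Transit 31/414 × $4,850 = 363.16.
At nearest $10: Pioneer Mentoring $770; Harbor Recovery $1,460; Garrison Workforce $2,250; Summit Transit $360. Sum = $4,840.
Difference $4,850 − $4,840 = +$10 applied to largest headcount (Garrison Workforce): Garrison Workforce becomes $2,260.

Pioneer Mentoring: $770 · Harbor Recovery: $1,460 · Garrison Workforce: $2,260 · Summit Transit: $360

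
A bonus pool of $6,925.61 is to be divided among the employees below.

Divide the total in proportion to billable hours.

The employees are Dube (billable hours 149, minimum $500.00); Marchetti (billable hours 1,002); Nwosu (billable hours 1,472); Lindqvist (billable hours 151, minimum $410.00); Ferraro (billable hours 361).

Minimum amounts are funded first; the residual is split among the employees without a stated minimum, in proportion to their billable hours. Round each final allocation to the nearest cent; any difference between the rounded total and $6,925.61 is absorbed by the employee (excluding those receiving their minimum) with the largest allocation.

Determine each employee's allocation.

Fund the minimums — Dube $500.00; Lindqvist $410.00. Residual $6,015.61.
Residual split over remaining billable hours 2,835: Marchetti 2,126.1521 → $2,126.15; Nwosu 3,123.4490 → $3,123.45; Ferraro 766.0089 → $766.01.

Dube: $500.00 | Marchetti: $2,126.15 | Nwosu: $3,123.45 | Lindqvist: $410.00 | Ferraro: $766.01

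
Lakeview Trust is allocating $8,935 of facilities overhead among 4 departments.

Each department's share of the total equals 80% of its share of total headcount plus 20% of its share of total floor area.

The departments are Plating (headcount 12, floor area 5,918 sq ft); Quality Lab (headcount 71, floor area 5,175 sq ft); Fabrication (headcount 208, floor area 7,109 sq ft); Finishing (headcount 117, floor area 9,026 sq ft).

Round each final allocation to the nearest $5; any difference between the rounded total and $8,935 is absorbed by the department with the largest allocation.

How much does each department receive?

Plating: $600 · Quality Lab: $1,585 · Fabrication: $4,110 · Finishing: $2,640

Headcount total 408; floor area total 27,228.
Combined weights (80% headcount + 20% floor area): Plating 0.0670; Quality Lab 0.1772; Fabrication 0.4601; Finishing 0.2957.
Unrounded shares: Plating 598.64; Quality Lab 1,583.53; Fabrication 4,110.65; Finishing 2,642.18.
After rounding ($5): Plating $600; Quality Lab $1,585; Fabrication $4,110; Finishing $2,640. Sum = $8,935.
Rounded total matches; no reconciliation needed.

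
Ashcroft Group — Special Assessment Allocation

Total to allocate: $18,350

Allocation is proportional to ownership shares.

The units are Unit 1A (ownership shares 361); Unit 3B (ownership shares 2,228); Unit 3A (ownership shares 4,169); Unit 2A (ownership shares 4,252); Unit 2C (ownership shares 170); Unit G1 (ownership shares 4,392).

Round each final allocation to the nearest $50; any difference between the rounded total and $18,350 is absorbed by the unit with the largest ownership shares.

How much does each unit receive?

Ownership shares total: 15,572.
Pro-rata amounts: Unit 1A 361/15,572 × $18,350 = 425.40; Unit 3B 2,228/15,572 × $18,350 = 2,625.47; Unit 3A 4,169/15,572 × $18,350 = 4,912.74; Unit 2A 4,252/15,572 × $18,350 = 5,010.54; Unit 2C 170/15,572 × $18,350 = 200.33; Unit G1 4,392/15,572 × $18,350 = 5,175.52.
After rounding ($50): Unit 1A $450; Unit 3B $2,650; Unit 3A $4,900; Unit 2A $5,000; Unit 2C $200; Unit G1 $5,200. Sum = $18,400.
Difference $18,350 − $18,400 = −$50 applied to largest ownership shares (Unit G1): Unit G1 becomes $5,150.

Unit 1A: $450 | Unit 3B: $2,650 | Unit 3A: $4,900 | Unit 2A: $5,000 | Unit 2C: $200 | Unit G1: $5,150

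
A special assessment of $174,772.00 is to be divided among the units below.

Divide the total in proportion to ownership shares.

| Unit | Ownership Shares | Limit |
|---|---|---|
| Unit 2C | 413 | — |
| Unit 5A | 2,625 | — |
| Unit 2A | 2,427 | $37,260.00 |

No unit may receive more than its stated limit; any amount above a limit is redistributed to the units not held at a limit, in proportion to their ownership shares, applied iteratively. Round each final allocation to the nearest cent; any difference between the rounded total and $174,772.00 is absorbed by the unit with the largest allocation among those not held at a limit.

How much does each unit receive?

Unit 2C: $18,694.03 · Unit 5A: $118,817.97 · Unit 2A: $37,260.00

Total ownership shares = 5,465.
Proportional shares (ignoring caps): Unit 2C 13,207.8382; Unit 5A 83,948.1244; Unit 2A 77,616.0373.
Held at cap: Unit 2A ($37,260.00); residual $137,512.00 reallocated over remaining ownership shares 3,038.
Redistributed shares: Unit 2C 18,694.0276 → $18,694.03; Unit 5A 118,817.9724 → $118,817.97.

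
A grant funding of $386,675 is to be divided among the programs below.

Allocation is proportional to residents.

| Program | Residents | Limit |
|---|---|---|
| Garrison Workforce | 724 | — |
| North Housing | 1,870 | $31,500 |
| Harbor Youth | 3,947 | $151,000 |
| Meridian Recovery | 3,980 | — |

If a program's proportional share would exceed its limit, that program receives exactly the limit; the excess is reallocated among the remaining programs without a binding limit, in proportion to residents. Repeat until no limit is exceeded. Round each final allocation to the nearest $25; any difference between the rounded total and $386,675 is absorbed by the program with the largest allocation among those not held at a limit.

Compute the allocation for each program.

Sum of residents: 10,521.
Unconstrained shares: Garrison Workforce 26,608.94; North Housing 68,727.52; Harbor Youth 145,062.85; Meridian Recovery 146,275.69.
Held at cap: North Housing ($31,500); remaining pool $355,175 reallocated over remaining residents 8,651.
Held at cap: Harbor Youth ($151,000); remaining pool $204,175 reallocated over remaining residents 4,704.
Shares after redistribution: Garrison Workforce 31,424.89 → $31,425; Meridian Recovery 172,750.11 → $172,750.

Garrison Workforce: $31,425; North Housing: $31,500; Harbor Youth: $151,000; Meridian Recovery: $172,750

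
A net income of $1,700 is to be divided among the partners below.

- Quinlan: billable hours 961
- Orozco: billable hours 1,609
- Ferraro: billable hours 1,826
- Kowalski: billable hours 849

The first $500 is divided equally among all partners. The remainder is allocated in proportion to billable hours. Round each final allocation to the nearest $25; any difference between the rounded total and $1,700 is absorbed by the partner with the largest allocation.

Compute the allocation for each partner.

Quinlan: $350 | Orozco: $500 | Ferraro: $525 | Kowalski: $325

First tranche $500 split equally: $125 each.
Remainder $1,200 by billable hours (total 5,245): Quinlan 219.87 → $225; Orozco 368.12 → $375; Ferraro 417.77 → $425; Kowalski 194.24 → $200.
Rounding difference −$25 on remainder applied to Ferraro.
Totals: Quinlan $125 + $225 = $350; Orozco $125 + $375 = $500; Ferraro $125 + $400 = $525; Kowalski $125 + $200 = $325.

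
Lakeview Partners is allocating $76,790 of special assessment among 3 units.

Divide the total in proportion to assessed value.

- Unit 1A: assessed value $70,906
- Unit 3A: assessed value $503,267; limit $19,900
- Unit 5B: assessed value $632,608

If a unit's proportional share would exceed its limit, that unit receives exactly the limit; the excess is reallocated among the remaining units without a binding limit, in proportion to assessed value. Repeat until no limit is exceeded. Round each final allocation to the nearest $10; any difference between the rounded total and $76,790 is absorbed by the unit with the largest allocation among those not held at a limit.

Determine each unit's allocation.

Total assessed value = 1,206,781.
Proportional shares (ignoring caps): Unit 1A 4,511.90; Unit 3A 32,023.93; Unit 5B 40,254.17.
Capped: Unit 3A ($19,900); balance $56,890 reallocated over remaining assessed value 703,514.
Shares after redistribution: Unit 1A 5,733.85 → $5,730; Unit 5B 51,156.15 → $51,160.

Unit 1A: $5,730 | Unit 3A: $19,900 | Unit 5B: $51,160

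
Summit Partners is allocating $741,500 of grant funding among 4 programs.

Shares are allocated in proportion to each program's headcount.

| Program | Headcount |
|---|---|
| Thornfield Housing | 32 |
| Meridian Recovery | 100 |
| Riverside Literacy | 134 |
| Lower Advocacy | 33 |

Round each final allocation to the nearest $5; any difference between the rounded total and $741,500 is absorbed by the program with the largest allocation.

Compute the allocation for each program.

Total headcount = 299.
Pro-rata amounts: Thornfield Housing 32/299 × $741,500 = 79,357.86; Meridian Recovery 100/299 × $741,500 = 247,993.31; Riverside Literacy 134/299 × $741,500 = 332,311.04; Lower Advocacy 33/299 × $741,500 = 81,837.79.
Rounded to nearest $5: Thornfield Housing $79,360; Meridian Recovery $247,995; Riverside Literacy $332,310; Lower Advocacy $81,840. Sum = $741,505.
Difference $741,500 − $741,505 = −$5 applied to largest allocation (Riverside Literacy): Riverside Literacy becomes $332,305.

Thornfield Housing: $79,360 · Meridian Recovery: $247,995 · Riverside Literacy: $332,305 · Lower Advocacy: $81,840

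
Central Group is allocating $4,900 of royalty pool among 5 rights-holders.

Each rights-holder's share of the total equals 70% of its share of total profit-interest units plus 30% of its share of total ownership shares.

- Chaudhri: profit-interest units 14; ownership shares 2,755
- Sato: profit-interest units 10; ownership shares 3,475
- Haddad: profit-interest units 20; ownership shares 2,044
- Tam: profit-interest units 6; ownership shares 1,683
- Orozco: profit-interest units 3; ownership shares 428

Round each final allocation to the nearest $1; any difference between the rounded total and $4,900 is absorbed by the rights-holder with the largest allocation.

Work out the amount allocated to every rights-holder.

Chaudhri: $1,296; Sato: $1,139; Haddad: $1,583; Tam: $627; Orozco: $255

Totals — profit-interest units 53, ownership shares 10,385.
Composite weights (70% profit-interest units + 30% ownership shares): Chaudhri 0.2645; Sato 0.2325; Haddad 0.3232; Tam 0.1279; Orozco 0.0520.
Raw shares: Chaudhri 1,296.01; Sato 1,139.06; Haddad 1,583.67; Tam 626.53; Orozco 254.73.
After rounding ($1): Chaudhri $1,296; Sato $1,139; Haddad $1,584; Tam $627; Orozco $255. Sum = $4,901.
Difference $4,900 − $4,901 = −$1 applied to largest allocation (Haddad): Haddad becomes $1,583.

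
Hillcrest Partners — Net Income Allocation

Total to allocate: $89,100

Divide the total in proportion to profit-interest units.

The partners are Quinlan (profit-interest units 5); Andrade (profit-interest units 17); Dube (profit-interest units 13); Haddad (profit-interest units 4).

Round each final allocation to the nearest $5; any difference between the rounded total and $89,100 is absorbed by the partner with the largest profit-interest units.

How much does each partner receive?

Quinlan: $11,425 | Andrade: $38,835 | Dube: $29,700 | Haddad: $9,140

Profit-interest units total: 5 + 17 + 13 + 4 = 39.
Proportional shares: Quinlan 11,423.08; Andrade 38,838.46; Dube 29,700.00; Haddad 9,138.46.
At nearest $5: Quinlan $11,425; Andrade $38,840; Dube $29,700; Haddad $9,140. Sum = $89,105.
Difference $89,100 − $89,105 = −$5 applied to largest profit-interest units (Andrade): Andrade becomes $38,835.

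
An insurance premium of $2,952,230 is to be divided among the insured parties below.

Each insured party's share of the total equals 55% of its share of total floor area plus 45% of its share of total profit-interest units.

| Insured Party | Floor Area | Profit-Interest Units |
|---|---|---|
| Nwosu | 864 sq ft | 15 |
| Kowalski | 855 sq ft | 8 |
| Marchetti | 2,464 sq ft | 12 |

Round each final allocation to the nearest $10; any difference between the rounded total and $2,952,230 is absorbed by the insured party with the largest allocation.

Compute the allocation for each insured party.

Nwosu: $904,740 | Kowalski: $635,550 | Marchetti: $1,411,940

Floor area total 4,183; profit-interest units total 35.
Blended shares (55% floor area + 45% profit-interest units): Nwosu 0.3065; Kowalski 0.2153; Marchetti 0.4783.
Raw shares: Nwosu 904,739.88; Kowalski 635,545.62; Marchetti 1,411,944.50.
Rounded to nearest $10: Nwosu $904,740; Kowalski $635,550; Marchetti $1,411,940. Sum = $2,952,230.
No rounding difference to absorb.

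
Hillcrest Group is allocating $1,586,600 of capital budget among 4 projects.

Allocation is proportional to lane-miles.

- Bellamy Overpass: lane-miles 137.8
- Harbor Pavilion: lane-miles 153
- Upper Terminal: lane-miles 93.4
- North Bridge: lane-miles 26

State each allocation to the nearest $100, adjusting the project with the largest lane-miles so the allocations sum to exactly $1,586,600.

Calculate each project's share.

Bellamy Overpass: $533,000 · Harbor Pavilion: $591,700 · Upper Terminal: $361,300 · North Bridge: $100,600

Combined lane-miles = 410.2.
Raw shares: Bellamy Overpass 137.8/410.2 × $1,586,600 = 532,992.39; Harbor Pavilion 153/410.2 × $1,586,600 = 591,784.01; Upper Terminal 93.4/410.2 × $1,586,600 = 361,259.00; North Bridge 26/410.2 × $1,586,600 = 100,564.60.
After rounding ($100): Bellamy Overpass $533,000; Harbor Pavilion $591,800; Upper Terminal $361,300; North Bridge $100,600. Sum = $1,586,700.
Difference $1,586,600 − $1,586,700 = −$100 applied to largest lane-miles (Harbor Pavilion): Harbor Pavilion becomes $591,700.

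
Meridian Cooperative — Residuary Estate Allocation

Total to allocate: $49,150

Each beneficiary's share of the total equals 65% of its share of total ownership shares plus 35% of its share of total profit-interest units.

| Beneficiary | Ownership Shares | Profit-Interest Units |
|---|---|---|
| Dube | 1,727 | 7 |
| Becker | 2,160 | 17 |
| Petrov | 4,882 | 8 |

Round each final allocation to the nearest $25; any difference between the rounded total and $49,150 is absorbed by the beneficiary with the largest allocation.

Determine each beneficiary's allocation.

Ownership shares total 8,769; profit-interest units total 32.
Composite weights (65% ownership shares + 35% profit-interest units): Dube 0.2046; Becker 0.3460; Petrov 0.4494.
Raw shares: Dube 10,054.91; Becker 17,008.21; Petrov 22,086.88.
After rounding ($25): Dube $10,050; Becker $17,000; Petrov $22,075. Sum = $49,125.
Difference $49,150 − $49,125 = +$25 applied to largest allocation (Petrov): Petrov becomes $22,100.

Dube: $10,050; Becker: $17,000; Petrov: $22,100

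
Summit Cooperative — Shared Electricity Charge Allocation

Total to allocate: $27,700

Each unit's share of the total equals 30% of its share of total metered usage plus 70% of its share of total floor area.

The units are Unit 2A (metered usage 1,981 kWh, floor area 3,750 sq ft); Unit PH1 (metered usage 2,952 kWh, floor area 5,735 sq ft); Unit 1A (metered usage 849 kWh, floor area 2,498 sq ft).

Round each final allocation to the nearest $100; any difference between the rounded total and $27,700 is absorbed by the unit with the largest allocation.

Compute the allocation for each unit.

Unit 2A: $8,900 · Unit PH1: $13,500 · Unit 1A: $5,300

Totals — metered usage 5,782, floor area 11,983.
Blended shares (30% metered usage + 70% floor area): Unit 2A 0.3218; Unit PH1 0.4882; Unit 1A 0.1900.
Raw shares: Unit 2A 8,915.10; Unit PH1 13,522.62; Unit 1A 5,262.28.
Rounded to nearest $100: Unit 2A $8,900; Unit PH1 $13,500; Unit 1A $5,300. Sum = $27,700.
Rounded total matches; no reconciliation needed.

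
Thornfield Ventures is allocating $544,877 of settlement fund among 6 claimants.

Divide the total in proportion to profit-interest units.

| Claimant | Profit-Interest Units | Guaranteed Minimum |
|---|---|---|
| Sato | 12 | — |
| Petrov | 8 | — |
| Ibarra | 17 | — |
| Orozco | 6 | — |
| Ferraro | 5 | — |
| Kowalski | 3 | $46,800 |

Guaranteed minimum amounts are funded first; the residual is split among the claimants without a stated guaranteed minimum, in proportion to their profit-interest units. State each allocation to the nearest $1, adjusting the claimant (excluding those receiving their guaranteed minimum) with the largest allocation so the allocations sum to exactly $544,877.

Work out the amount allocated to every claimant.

Guaranteed amounts: Kowalski $46,800. Residual $498,077.
Residual split over remaining profit-interest units 48: Sato 124,519.25 → $124,519; Petrov 83,012.83 → $83,013; Ibarra 176,402.27 → $176,402; Orozco 62,259.62 → $62,260; Ferraro 51,883.02 → $51,883.

Sato: $124,519 · Petrov: $83,013 · Ibarra: $176,402 · Orozco: $62,260 · Ferraro: $51,883 · Kowalski: $46,800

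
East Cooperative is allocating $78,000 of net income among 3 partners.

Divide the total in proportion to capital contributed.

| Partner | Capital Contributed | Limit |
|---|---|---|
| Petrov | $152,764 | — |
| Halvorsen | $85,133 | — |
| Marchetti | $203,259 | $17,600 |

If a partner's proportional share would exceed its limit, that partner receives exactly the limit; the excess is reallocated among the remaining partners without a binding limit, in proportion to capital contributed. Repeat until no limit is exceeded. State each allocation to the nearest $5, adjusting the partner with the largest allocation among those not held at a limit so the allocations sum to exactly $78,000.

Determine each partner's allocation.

Petrov: $38,785; Halvorsen: $21,615; Marchetti: $17,600

Total capital contributed = 441,156.
Pro-rata shares before constraints: Petrov 27,009.93; Halvorsen 15,052.21; Marchetti 35,937.86.
Capped: Marchetti ($17,600); remaining pool $60,400 reallocated over remaining capital contributed 237,897.
Shares after redistribution: Petrov 38,785.46 → $38,785; Halvorsen 21,614.54 → $21,615.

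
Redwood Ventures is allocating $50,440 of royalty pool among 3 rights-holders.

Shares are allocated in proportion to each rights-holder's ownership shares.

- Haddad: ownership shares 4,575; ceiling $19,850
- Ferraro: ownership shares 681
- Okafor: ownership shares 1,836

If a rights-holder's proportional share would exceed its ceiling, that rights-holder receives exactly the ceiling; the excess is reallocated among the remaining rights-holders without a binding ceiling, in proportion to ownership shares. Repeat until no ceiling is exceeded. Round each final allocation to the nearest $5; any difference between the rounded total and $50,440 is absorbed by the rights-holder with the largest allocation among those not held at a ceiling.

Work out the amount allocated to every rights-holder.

Sum of ownership shares: 7,092.
Pro-rata shares before constraints: Haddad 32,538.49; Ferraro 4,843.43; Okafor 13,058.07.
Held at cap: Haddad ($19,850); residual $30,590 reallocated over remaining ownership shares 2,517.
Redistributed shares: Ferraro 8,276.44 → $8,275; Okafor 22,313.56 → $22,315.

Haddad: $19,850 | Ferraro: $8,275 | Okafor: $22,315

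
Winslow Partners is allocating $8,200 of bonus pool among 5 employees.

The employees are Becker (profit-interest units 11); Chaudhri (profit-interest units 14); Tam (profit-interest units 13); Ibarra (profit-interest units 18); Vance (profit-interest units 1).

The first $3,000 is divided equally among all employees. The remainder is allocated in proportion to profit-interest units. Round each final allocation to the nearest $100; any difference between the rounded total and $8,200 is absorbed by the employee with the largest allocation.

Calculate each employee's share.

Becker: $1,600; Chaudhri: $1,900; Tam: $1,800; Ibarra: $2,200; Vance: $700

$3,000 shared equally gives $600 per employee.
Remainder $5,200 by profit-interest units (total 57): Becker 1,003.51 → $1,000; Chaudhri 1,277.19 → $1,300; Tam 1,185.96 → $1,200; Ibarra 1,642.11 → $1,600; Vance 91.23 → $100.
Totals: Becker $600 + $1,000 = $1,600; Chaudhri $600 + $1,300 = $1,900; Tam $600 + $1,200 = $1,800; Ibarra $600 + $1,600 = $2,200; Vance $600 + $100 = $700.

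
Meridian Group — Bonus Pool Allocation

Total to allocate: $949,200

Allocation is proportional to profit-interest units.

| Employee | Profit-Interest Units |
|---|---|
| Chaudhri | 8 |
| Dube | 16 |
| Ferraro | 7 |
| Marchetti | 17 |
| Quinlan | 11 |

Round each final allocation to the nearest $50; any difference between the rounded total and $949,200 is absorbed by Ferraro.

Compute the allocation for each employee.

Chaudhri: $128,700 | Dube: $257,400 | Ferraro: $112,650 | Marchetti: $273,500 | Quinlan: $176,950

Total profit-interest units = 59.
Raw shares: Chaudhri 8/59 × $949,200 = 128,705.08; Dube 16/59 × $949,200 = 257,410.17; Ferraro 7/59 × $949,200 = 112,616.95; Marchetti 17/59 × $949,200 = 273,498.31; Quinlan 11/59 × $949,200 = 176,969.49.
After rounding ($50): Chaudhri $128,700; Dube $257,400; Ferraro $112,600; Marchetti $273,500; Quinlan $176,950. Sum = $949,150.
Difference $949,200 − $949,150 = +$50 applied to Ferraro: Ferraro becomes $112,650.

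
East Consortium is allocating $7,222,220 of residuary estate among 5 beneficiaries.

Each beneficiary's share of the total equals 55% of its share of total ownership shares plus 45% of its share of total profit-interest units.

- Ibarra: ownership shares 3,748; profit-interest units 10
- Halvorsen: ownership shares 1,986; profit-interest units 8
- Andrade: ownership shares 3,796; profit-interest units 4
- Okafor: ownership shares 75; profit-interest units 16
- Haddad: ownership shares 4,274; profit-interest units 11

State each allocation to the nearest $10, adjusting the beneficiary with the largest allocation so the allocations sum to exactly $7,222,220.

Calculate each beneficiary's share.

Ibarra: $1,735,960 · Halvorsen: $1,099,010 · Andrade: $1,351,740 · Okafor: $1,082,690 · Haddad: $1,952,820

Totals — ownership shares 13,879, profit-interest units 49.
Blended shares (55% ownership shares + 45% profit-interest units): Ibarra 0.2404; Halvorsen 0.1522; Andrade 0.1872; Okafor 0.1499; Haddad 0.2704.
Unrounded shares: Ibarra 1,735,956.53; Halvorsen 1,099,012.61; Andrade 1,351,735.24; Okafor 1,082,689.44; Haddad 1,952,826.18.
Rounded to nearest $10: Ibarra $1,735,960; Halvorsen $1,099,010; Andrade $1,351,740; Okafor $1,082,690; Haddad $1,952,830. Sum = $7,222,230.
Difference $7,222,220 − $7,222,230 = −$10 applied to largest allocation (Haddad): Haddad becomes $1,952,820.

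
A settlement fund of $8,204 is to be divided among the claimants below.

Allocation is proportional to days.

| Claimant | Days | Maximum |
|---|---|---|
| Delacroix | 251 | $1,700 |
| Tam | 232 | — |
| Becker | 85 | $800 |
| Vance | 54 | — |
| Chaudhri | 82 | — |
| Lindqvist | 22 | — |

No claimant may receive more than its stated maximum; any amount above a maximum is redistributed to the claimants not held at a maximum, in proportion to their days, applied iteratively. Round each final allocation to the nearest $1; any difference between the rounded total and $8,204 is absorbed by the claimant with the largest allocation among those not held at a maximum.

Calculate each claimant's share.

Total days = 726.
Pro-rata shares before constraints: Delacroix 2,836.37; Tam 2,621.66; Becker 960.52; Vance 610.21; Chaudhri 926.62; Lindqvist 248.61.
Capped: Delacroix ($1,700), Becker ($800); residual $5,704 reallocated over remaining days 390.
Redistributed shares: Tam 3,393.15 → $3,393; Vance 789.78 → $790; Chaudhri 1,199.30 → $1,199; Lindqvist 321.76 → $322.

Delacroix: $1,700; Tam: $3,393; Becker: $800; Vance: $790; Chaudhri: $1,199; Lindqvist: $322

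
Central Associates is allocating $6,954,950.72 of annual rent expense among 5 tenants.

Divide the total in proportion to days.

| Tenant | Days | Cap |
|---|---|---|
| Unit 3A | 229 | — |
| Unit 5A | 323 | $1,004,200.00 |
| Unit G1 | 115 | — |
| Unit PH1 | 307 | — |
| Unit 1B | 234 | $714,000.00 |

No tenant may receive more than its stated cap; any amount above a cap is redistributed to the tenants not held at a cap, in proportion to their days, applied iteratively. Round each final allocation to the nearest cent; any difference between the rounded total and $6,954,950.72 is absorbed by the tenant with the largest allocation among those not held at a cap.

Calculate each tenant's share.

Total days = 1,208.
Pro-rata shares before constraints: Unit 3A 1,318,446.7838; Unit 5A 1,859,643.2803; Unit G1 662,102.0967; Unit PH1 1,767,524.7277; Unit 1B 1,347,233.8315.
Capped: Unit 5A ($1,004,200.00), Unit 1B ($714,000.00); remaining pool $5,236,750.72 reallocated over remaining days 651.
Remaining shares: Unit 3A 1,842,113.5405 → $1,842,113.54; Unit G1 925,078.8522 → $925,078.85; Unit PH1 2,469,558.3273 → $2,469,558.33.

Unit 3A: $1,842,113.54 | Unit 5A: $1,004,200.00 | Unit G1: $925,078.85 | Unit PH1: $2,469,558.33 | Unit 1B: $714,000.00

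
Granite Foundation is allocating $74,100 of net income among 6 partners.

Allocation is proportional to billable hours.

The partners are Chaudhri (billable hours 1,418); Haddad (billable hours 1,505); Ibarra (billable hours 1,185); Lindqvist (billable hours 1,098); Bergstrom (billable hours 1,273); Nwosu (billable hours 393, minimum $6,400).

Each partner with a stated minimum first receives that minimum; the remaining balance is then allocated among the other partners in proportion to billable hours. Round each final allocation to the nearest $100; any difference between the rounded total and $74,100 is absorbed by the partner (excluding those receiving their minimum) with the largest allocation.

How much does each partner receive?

Chaudhri: $14,800 | Haddad: $15,700 | Ibarra: $12,400 | Lindqvist: $11,500 | Bergstrom: $13,300 | Nwosu: $6,400

Guaranteed amounts: Nwosu $6,400. Remaining pool $67,700.
Remaining pool split over remaining billable hours 6,479: Chaudhri 14,816.89 → $14,800; Haddad 15,725.96 → $15,700; Ibarra 12,382.23 → $12,400; Lindqvist 11,473.16 → $11,500; Bergstrom 13,301.76 → $13,300.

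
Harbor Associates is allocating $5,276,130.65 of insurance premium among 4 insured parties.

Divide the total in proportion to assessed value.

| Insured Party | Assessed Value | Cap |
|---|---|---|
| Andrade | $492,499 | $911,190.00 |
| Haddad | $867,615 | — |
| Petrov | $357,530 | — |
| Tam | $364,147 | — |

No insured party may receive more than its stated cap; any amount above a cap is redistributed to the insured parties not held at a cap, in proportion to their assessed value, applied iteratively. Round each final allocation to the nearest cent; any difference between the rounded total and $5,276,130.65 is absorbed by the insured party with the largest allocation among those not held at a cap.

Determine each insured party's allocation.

Andrade: $911,190.00 · Haddad: $2,382,877.39 · Petrov: $981,944.94 · Tam: $1,000,118.32

Sum of assessed value: 2,081,791.
Proportional shares (ignoring caps): Andrade 1,248,198.8197; Haddad 2,198,899.9347; Petrov 906,130.8226; Tam 922,901.0731.
Cap binds for Andrade ($911,190.00); residual $4,364,940.65 reallocated over remaining assessed value 1,589,292.
Shares after redistribution: Haddad 2,382,877.3958 → $2,382,877.40; Petrov 981,944.9356 → $981,944.94; Tam 1,000,118.3186 → $1,000,118.32.
Rounding difference −$0.01 applied to Haddad → $2,382,877.39.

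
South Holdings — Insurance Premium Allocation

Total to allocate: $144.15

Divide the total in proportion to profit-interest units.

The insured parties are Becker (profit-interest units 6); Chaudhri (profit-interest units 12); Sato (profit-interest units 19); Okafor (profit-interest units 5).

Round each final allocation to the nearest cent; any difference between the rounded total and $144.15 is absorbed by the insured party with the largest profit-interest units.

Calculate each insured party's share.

Total profit-interest units = 6 + 12 + 19 + 5 = 42.
Raw shares: Becker 20.5929; Chaudhri 41.1857; Sato 65.2107; Okafor 17.1607.
After rounding (cent): Becker $20.59; Chaudhri $41.19; Sato $65.21; Okafor $17.16. Sum = $144.15.
Rounded total matches; no reconciliation needed.

Becker: $20.59; Chaudhri: $41.19; Sato: $65.21; Okafor: $17.16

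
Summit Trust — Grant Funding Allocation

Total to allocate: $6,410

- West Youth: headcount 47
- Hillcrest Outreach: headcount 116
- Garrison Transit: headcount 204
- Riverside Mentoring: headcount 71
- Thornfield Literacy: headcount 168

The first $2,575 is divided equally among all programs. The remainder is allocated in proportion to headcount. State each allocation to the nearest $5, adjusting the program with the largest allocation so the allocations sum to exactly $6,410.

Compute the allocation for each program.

$2,575 shared equally gives $515 per program.
Remainder $3,835 by headcount (total 606): West Youth 297.43 → $295; Hillcrest Outreach 734.09 → $735; Garrison Transit 1,290.99 → $1,290; Riverside Mentoring 449.32 → $450; Thornfield Literacy 1,063.17 → $1,065.
Totals: West Youth $515 + $295 = $810; Hillcrest Outreach $515 + $735 = $1,250; Garrison Transit $515 + $1,290 = $1,805; Riverside Mentoring $515 + $450 = $965; Thornfield Literacy $515 + $1,065 = $1,580.

West Youth: $810 | Hillcrest Outreach: $1,250 | Garrison Transit: $1,805 | Riverside Mentoring: $965 | Thornfield Literacy: $1,580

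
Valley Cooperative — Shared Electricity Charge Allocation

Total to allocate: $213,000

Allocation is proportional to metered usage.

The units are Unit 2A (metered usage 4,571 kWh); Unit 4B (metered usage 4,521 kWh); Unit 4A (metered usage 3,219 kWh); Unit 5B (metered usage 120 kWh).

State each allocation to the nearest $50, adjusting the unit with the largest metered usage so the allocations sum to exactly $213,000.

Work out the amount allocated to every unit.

Combined metered usage = 12,431.
Pro-rata amounts: Unit 2A 4,571/12,431 × $213,000 = 78,322.18; Unit 4B 4,521/12,431 × $213,000 = 77,465.45; Unit 4A 3,219/12,431 × $213,000 = 55,156.22; Unit 5B 120/12,431 × $213,000 = 2,056.15.
At nearest $50: Unit 2A $78,300; Unit 4B $77,450; Unit 4A $55,150; Unit 5B $2,050. Sum = $212,950.
Difference $213,000 − $212,950 = +$50 applied to largest metered usage (Unit 2A): Unit 2A becomes $78,350.

Unit 2A: $78,350; Unit 4B: $77,450; Unit 4A: $55,150; Unit 5B: $2,050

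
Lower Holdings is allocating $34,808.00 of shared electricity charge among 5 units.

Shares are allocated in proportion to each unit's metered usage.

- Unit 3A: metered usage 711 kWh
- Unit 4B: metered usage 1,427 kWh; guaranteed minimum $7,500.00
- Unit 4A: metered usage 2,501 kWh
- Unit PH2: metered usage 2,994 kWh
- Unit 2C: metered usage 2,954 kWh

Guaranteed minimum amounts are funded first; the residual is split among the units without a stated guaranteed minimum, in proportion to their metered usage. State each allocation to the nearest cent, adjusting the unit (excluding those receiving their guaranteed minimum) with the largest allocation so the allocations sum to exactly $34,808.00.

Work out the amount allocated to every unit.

Guaranteed amounts: Unit 4B $7,500.00. Residual $27,308.00.
Residual split over remaining metered usage 9,160: Unit 3A 2,119.6493 → $2,119.65; Unit 4A 7,456.0380 → $7,456.04; Unit PH2 8,925.7808 → $8,925.78; Unit 2C 8,806.5319 → $8,806.53.

Unit 3A: $2,119.65; Unit 4B: $7,500.00; Unit 4A: $7,456.04; Unit PH2: $8,925.78; Unit 2C: $8,806.53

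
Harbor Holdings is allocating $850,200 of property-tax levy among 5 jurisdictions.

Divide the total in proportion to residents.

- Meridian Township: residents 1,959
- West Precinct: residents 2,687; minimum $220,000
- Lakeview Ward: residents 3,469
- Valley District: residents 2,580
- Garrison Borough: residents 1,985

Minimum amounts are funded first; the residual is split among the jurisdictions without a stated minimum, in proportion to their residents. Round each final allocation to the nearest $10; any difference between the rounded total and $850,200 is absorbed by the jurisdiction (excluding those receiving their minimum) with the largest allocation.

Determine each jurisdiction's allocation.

Meridian Township: $123,540 | West Precinct: $220,000 | Lakeview Ward: $218,770 | Valley District: $162,710 | Garrison Borough: $125,180

Fund the minimums — West Precinct $220,000. Residual $630,200.
Residual split over remaining residents 9,993: Meridian Township 123,542.66 → $123,540; Lakeview Ward 218,769.52 → $218,770; Valley District 162,705.49 → $162,710; Garrison Borough 125,182.33 → $125,180.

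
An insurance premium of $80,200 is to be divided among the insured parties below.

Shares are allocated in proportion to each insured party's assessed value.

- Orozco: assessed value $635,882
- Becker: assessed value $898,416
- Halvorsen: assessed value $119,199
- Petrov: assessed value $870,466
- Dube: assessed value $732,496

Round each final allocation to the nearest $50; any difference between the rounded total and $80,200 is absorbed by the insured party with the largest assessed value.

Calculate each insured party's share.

Assessed value total: 3,256,459.
Raw shares: Orozco 635,882/3,256,459 × $80,200 = 15,660.49; Becker 898,416/3,256,459 × $80,200 = 22,126.17; Halvorsen 119,199/3,256,459 × $80,200 = 2,935.63; Petrov 870,466/3,256,459 × $80,200 = 21,437.82; Dube 732,496/3,256,459 × $80,200 = 18,039.90.
After rounding ($50): Orozco $15,650; Becker $22,150; Halvorsen $2,950; Petrov $21,450; Dube $18,050. Sum = $80,250.
Difference $80,200 − $80,250 = −$50 applied to largest assessed value (Becker): Becker becomes $22,100.

Orozco: $15,650 | Becker: $22,100 | Halvorsen: $2,950 | Petrov: $21,450 | Dube: $18,050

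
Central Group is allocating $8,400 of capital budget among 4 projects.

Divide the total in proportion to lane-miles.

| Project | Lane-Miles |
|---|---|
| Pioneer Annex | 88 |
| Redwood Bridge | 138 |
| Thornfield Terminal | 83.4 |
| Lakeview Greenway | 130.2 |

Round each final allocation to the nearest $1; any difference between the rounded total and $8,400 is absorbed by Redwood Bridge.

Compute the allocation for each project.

Pioneer Annex: $1,682; Redwood Bridge: $2,636; Thornfield Terminal: $1,594; Lakeview Greenway: $2,488

Lane-miles total: 439.6.
Unrounded shares: Pioneer Annex 88/439.6 × $8,400 = 1,681.53; Redwood Bridge 138/439.6 × $8,400 = 2,636.94; Thornfield Terminal 83.4/439.6 × $8,400 = 1,593.63; Lakeview Greenway 130.2/439.6 × $8,400 = 2,487.90.
After rounding ($1): Pioneer Annex $1,682; Redwood Bridge $2,637; Thornfield Terminal $1,594; Lakeview Greenway $2,488. Sum = $8,401.
Difference $8,400 − $8,401 = −$1 applied to Redwood Bridge: Redwood Bridge becomes $2,636.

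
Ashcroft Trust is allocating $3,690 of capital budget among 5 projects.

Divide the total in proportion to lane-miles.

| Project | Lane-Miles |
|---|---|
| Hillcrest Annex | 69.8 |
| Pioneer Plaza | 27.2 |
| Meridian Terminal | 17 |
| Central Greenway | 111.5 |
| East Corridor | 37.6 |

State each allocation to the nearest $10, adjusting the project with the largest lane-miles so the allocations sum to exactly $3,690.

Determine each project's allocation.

Combined lane-miles = 69.8 + 27.2 + 17 + 111.5 + 37.6 = 263.1.
Proportional shares: Hillcrest Annex 978.95; Pioneer Plaza 381.48; Meridian Terminal 238.43; Central Greenway 1,563.80; East Corridor 527.34.
At nearest $10: Hillcrest Annex $980; Pioneer Plaza $380; Meridian Terminal $240; Central Greenway $1,560; East Corridor $530. Sum = $3,690.
No rounding difference to absorb.

Hillcrest Annex: $980 | Pioneer Plaza: $380 | Meridian Terminal: $240 | Central Greenway: $1,560 | East Corridor: $530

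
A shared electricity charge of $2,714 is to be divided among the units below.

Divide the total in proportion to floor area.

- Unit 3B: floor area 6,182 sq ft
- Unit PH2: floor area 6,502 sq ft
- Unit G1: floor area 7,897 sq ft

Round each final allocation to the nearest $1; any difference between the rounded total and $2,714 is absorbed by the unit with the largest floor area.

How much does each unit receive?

Total floor area = 20,581.
Pro-rata amounts: Unit 3B 6,182/20,581 × $2,714 = 815.22; Unit PH2 6,502/20,581 × $2,714 = 857.41; Unit G1 7,897/20,581 × $2,714 = 1,041.37.
Rounded to nearest $1: Unit 3B $815; Unit PH2 $857; Unit G1 $1,041. Sum = $2,713.
Difference $2,714 − $2,713 = +$1 applied to largest floor area (Unit G1): Unit G1 becomes $1,042.

Unit 3B: $815 | Unit PH2: $857 | Unit G1: $1,042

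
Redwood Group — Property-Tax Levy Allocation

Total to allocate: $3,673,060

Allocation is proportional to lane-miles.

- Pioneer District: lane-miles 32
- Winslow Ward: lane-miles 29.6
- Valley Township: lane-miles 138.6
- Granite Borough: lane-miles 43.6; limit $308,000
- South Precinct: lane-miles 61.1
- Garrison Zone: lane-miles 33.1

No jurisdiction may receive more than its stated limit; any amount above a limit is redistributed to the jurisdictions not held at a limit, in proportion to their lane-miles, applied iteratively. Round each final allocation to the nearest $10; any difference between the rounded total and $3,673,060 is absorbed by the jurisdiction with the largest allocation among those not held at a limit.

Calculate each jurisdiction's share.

Sum of lane-miles: 338.
Pro-rata shares before constraints: Pioneer District 347,745.33; Winslow Ward 321,664.43; Valley Township 1,506,171.94; Granite Borough 473,803.01; South Precinct 663,976.23; Garrison Zone 359,699.07.
Cap binds for Granite Borough ($308,000); remaining pool $3,365,060 reallocated over remaining lane-miles 294.4.
Remaining shares: Pioneer District 365,767.39 → $365,770; Winslow Ward 338,334.84 → $338,330; Valley Township 1,584,230.01 → $1,584,230; South Precinct 698,387.11 → $698,390; Garrison Zone 378,340.65 → $378,340.

Pioneer District: $365,770; Winslow Ward: $338,330; Valley Township: $1,584,230; Granite Borough: $308,000; South Precinct: $698,390; Garrison Zone: $378,340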